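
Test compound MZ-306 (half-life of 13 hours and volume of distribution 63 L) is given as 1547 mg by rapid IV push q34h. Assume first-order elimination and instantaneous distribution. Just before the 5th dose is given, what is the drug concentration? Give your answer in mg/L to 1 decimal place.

4.8 mg/L

f = (1/2)^(τ/t½) = (1/2)^(34/13) ≈ 0.1632.
C₀ = D/Vd = 1547/63 ≈ 24.556 mg/L.
Before the 5th dose, 4 doses have been given. Superposition: Cmin = C₀·(f + f² + … + f^4).
≈ 24.556 × (0.1632 + 0.0266 + 0.0043 + 0.0007) ≈ 24.556 × 0.1948 ≈ 4.784 mg/L.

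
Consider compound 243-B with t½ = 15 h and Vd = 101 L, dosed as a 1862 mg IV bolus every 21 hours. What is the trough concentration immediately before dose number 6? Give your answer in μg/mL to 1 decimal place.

11.2 μg/mL

f = (1/2)^(τ/t½) = (1/2)^(21/15) ≈ 0.3789.
C₀ = D/Vd = 1862/101 ≈ 18.436 μg/mL.
Before the 6th dose, 5 doses have been given. Superposition: Cmin = C₀·(f + f² + … + f^5).
≈ 18.436 × (0.3789 + 0.1436 + 0.0544 + 0.0206 + 0.0078) ≈ 18.436 × 0.6053 ≈ 11.159 μg/mL.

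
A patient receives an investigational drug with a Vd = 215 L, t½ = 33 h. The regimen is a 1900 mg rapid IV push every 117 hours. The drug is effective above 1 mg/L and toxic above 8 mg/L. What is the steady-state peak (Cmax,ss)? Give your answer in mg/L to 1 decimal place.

τ/t½ = 117/33 ≈ 3.5455, so fraction remaining f = (1/2)^(117/33) ≈ 0.0856.
Accumulation ratio R = 1/(1 − f) ≈ 1/0.9144 ≈ 1.0936.
Single-dose peak C₀ = D/Vd = 1900/215 ≈ 8.837 mg/L.
Steady-state peak Cmax,ss = C₀·R ≈ 8.837 × 1.0936 ≈ 9.664 mg/L.
Peak 9.7 mg/L vs MTC 8 mg/L: exceeds toxic threshold.

9.7 mg/L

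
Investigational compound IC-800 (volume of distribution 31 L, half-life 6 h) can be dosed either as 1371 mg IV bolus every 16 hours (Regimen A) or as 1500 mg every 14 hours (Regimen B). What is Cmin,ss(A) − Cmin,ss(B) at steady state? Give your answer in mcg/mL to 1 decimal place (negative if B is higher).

-3.7 mcg/mL

Regimen A: f = (1/2)^(16/6) ≈ 0.1575; Cmin,ss = (1371/31)·f/(1−f) ≈ 8.268 mcg/mL.
Regimen B: f = (1/2)^(14/6) ≈ 0.1984; Cmin,ss = (1500/31)·f/(1−f) ≈ 11.976 mcg/mL.
Difference ≈ 8.268 − 11.976 ≈ -3.708 mcg/mL.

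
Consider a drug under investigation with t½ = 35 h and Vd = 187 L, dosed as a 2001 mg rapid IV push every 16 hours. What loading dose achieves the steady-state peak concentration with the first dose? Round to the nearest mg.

7368 mg

f = (1/2)^(16/35) ≈ 0.728427; accumulation ratio R = 1/(1−f) ≈ 3.68225.
Loading dose to hit Cmax,ss on first dose: D_load = D_maint·R ≈ 2001 × 3.68225 ≈ 7368.18 mg.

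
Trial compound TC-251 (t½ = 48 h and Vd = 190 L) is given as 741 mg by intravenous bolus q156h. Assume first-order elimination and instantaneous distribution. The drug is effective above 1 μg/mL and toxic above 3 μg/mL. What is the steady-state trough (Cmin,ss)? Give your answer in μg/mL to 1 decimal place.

0.5 μg/mL

Over one 156-h interval, 156/48 ≈ 3.25 half-lives elapse, leaving f ≈ 0.1051 of each dose.
Each bolus raises the concentration by D/Vd = 741/190 ≈ 3.900 μg/mL.
Steady-state trough Cmin,ss = C₀·f/(1−f) ≈ 3.900 × 0.1051/0.8949 ≈ 0.458 μg/mL.
Trough 0.5 μg/mL vs MEC 1 μg/mL: subtherapeutic.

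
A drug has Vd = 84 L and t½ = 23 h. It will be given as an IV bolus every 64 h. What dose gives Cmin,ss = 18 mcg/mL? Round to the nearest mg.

8892 mg

τ/t½ = 64/23 ≈ 2.7826, so f = (1/2)^(64/23) ≈ 0.145329.
Cmin,ss = (D/Vd)·f/(1−f), so D = Cmin,ss·Vd·(1−f)/f.
D = 18 × 84 × (1−f)/f ≈ 18 × 84 × 5.88094 ≈ 8891.98 mg.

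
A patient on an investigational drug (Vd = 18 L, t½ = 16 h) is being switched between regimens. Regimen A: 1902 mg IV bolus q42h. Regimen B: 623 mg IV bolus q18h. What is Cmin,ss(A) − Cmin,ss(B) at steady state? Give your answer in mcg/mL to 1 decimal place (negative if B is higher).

Regimen A: f = (1/2)^(42/16) ≈ 0.1621; Cmin,ss = (1902/18)·f/(1−f) ≈ 20.442 mcg/mL.
Regimen B: f = (1/2)^(18/16) ≈ 0.4585; Cmin,ss = (623/18)·f/(1−f) ≈ 29.306 mcg/mL.
Difference ≈ 20.442 − 29.306 ≈ -8.864 mcg/mL.

-8.9 mcg/mL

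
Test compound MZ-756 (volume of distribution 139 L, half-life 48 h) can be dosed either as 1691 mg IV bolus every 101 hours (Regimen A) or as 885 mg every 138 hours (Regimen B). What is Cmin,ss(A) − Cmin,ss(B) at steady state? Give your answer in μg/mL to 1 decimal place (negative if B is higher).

Regimen A: f = (1/2)^(101/48) ≈ 0.2326; Cmin,ss = (1691/139)·f/(1−f) ≈ 3.687 μg/mL.
Regimen B: f = (1/2)^(138/48) ≈ 0.1363; Cmin,ss = (885/139)·f/(1−f) ≈ 1.005 μg/mL.
Difference ≈ 3.687 − 1.005 ≈ 2.682 μg/mL.

2.7 μg/mL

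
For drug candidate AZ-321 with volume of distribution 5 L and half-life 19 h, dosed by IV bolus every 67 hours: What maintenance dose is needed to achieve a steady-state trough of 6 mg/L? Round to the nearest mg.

τ/t½ = 67/19 ≈ 3.5263, so f = (1/2)^(67/19) ≈ 0.086791.
Cmin,ss = (D/Vd)·f/(1−f), so D = Cmin,ss·Vd·(1−f)/f.
D = 6 × 5 × (1−f)/f ≈ 6 × 5 × 10.52193 ≈ 315.66 mg.

316 mg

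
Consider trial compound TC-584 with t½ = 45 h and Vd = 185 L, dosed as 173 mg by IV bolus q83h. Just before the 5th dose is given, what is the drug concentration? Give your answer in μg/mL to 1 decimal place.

0.4 μg/mL

f = (1/2)^(τ/t½) = (1/2)^(83/45) ≈ 0.2785.
C₀ = D/Vd = 173/185 ≈ 0.935 μg/mL.
Before the 5th dose, 4 doses have been given. Superposition: Cmin = C₀·(f + f² + … + f^4).
≈ 0.935 × (0.2785 + 0.0776 + 0.0216 + 0.0060) ≈ 0.935 × 0.3837 ≈ 0.359 μg/mL.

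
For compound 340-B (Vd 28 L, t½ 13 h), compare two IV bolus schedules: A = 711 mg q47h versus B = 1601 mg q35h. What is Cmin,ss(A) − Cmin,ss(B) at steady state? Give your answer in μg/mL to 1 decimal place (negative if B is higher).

Regimen A: f = (1/2)^(47/13) ≈ 0.0816; Cmin,ss = (711/28)·f/(1−f) ≈ 2.256 μg/mL.
Regimen B: f = (1/2)^(35/13) ≈ 0.1547; Cmin,ss = (1601/28)·f/(1−f) ≈ 10.464 μg/mL.
Difference ≈ 2.256 − 10.464 ≈ -8.208 μg/mL.

-8.2 μg/mL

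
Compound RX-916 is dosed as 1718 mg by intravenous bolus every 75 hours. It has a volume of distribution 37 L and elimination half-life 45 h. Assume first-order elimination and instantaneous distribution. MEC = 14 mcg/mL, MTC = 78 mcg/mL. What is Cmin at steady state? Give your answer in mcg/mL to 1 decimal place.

21.4 mcg/mL

k = ln2/t½ = ln2/45 ≈ 0.015403 h⁻¹; fraction remaining f = e^(−kτ) = e^(−0.015403×75) ≈ 0.3150.
Each bolus raises the concentration by D/Vd = 1718/37 ≈ 46.432 mcg/mL.
Steady-state trough Cmin,ss = C₀·f/(1−f) ≈ 46.432 × 0.3150/0.6850 ≈ 21.352 mcg/mL.
Trough 21.4 mcg/mL vs MEC 14 mcg/mL: adequate.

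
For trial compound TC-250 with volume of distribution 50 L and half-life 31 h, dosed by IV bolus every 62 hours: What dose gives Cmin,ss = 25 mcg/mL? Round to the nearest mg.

τ/t½ = 62/31 ≈ 2, so f = (1/2)^(62/31) ≈ 0.250000.
Cmin,ss = (D/Vd)·f/(1−f), so D = Cmin,ss·Vd·(1−f)/f.
D = 25 × 50 × (1−f)/f ≈ 25 × 50 × 3.00000 ≈ 3750.00 mg.

3750 mg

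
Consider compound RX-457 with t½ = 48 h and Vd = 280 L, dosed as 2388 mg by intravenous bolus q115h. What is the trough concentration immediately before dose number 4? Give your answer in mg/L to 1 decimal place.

f = (1/2)^(τ/t½) = (1/2)^(115/48) ≈ 0.1900.
C₀ = D/Vd = 2388/280 ≈ 8.529 mg/L.
Before the 4th dose, 3 doses have been given. Superposition: Cmin = C₀·(f + f² + … + f^3).
≈ 8.529 × (0.1900 + 0.0361 + 0.0069) ≈ 8.529 × 0.2330 ≈ 1.987 mg/L.

2.0 mg/L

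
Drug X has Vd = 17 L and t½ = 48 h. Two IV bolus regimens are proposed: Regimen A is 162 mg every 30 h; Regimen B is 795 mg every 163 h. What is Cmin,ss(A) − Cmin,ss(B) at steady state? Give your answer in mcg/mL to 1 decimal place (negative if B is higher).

12.7 mcg/mL

Regimen A: f = (1/2)^(30/48) ≈ 0.6484; Cmin,ss = (162/17)·f/(1−f) ≈ 17.574 mcg/mL.
Regimen B: f = (1/2)^(163/48) ≈ 0.0950; Cmin,ss = (795/17)·f/(1−f) ≈ 4.909 mcg/mL.
Difference ≈ 17.574 − 4.909 ≈ 12.665 mcg/mL.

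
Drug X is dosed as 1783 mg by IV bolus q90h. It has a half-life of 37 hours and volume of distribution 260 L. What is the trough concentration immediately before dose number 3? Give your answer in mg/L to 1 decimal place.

f = (1/2)^(τ/t½) = (1/2)^(90/37) ≈ 0.1853.
C₀ = D/Vd = 1783/260 ≈ 6.858 mg/L.
Before the 3rd dose, 2 doses have been given. Superposition: Cmin = C₀·(f + f²).
≈ 6.858 × (0.1853 + 0.0343) ≈ 6.858 × 0.2196 ≈ 1.506 mg/L.

1.5 mg/L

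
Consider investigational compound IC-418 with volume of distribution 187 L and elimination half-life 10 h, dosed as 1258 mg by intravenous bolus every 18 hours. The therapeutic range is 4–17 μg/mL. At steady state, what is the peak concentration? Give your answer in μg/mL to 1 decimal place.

9.4 μg/mL

k = ln2/t½ = ln2/10 ≈ 0.069315 h⁻¹; fraction remaining f = e^(−kτ) = e^(−0.069315×18) ≈ 0.2872.
Accumulation ratio R = 1/(1 − f) ≈ 1/0.7128 ≈ 1.4029.
Each bolus raises the concentration by D/Vd = 1258/187 ≈ 6.727 μg/mL.
Cmax,ss = C₀/(1 − f) ≈ 6.727/0.7128 ≈ 9.437 μg/mL.
Peak 9.4 μg/mL vs MTC 17 μg/mL: below toxic threshold.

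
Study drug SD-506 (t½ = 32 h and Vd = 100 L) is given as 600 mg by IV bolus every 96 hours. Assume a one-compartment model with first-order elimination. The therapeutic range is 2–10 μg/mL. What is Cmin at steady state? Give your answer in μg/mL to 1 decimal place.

0.9 μg/mL

The dosing interval is 3 half-lives, so f = 2^(−3) = 0.125.
Accumulation ratio R = 1/(1 − f) = 1/0.875 = 8/7.
Single-dose peak C₀ = D/Vd = 600/100 = 6 μg/mL.
Steady-state peak Cmax,ss = C₀·R = 6 × 8/7 ≈ 6.857 μg/mL.
Steady-state trough Cmin,ss = Cmax,ss·f ≈ 6.857 × 0.125 ≈ 0.857 μg/mL.
Trough 0.9 μg/mL vs MEC 2 μg/mL: subtherapeutic.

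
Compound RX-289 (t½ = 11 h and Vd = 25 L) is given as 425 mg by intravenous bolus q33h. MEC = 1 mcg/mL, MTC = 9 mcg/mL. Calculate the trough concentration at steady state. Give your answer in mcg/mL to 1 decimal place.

τ = 33 h = 3 half-lives, so f = (1/2)^3 = 0.125.
At steady state, R = 1/(1 − 0.125) = 8/7.
Single-dose peak C₀ = D/Vd = 425/25 = 17 mcg/mL.
Steady-state peak Cmax,ss = C₀·R = 17 × 8/7 ≈ 19.429 mcg/mL.
Steady-state trough Cmin,ss = Cmax,ss·f ≈ 19.429 × 0.125 ≈ 2.429 mcg/mL.
Trough 2.4 mcg/mL vs MEC 1 mcg/mL: adequate.

2.4 mcg/mL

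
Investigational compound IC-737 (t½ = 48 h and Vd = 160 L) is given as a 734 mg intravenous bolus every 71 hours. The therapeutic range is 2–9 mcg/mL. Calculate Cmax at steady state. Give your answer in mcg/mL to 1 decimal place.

7.2 mcg/mL

k = ln2/t½ = ln2/48 ≈ 0.014441 h⁻¹; fraction remaining f = e^(−kτ) = e^(−0.014441×71) ≈ 0.3587.
Accumulation ratio R = 1/(1 − f) ≈ 1/0.6413 ≈ 1.5593.
Single-dose peak C₀ = D/Vd = 734/160 ≈ 4.588 mcg/mL.
Steady-state peak Cmax,ss = C₀·R ≈ 4.588 × 1.5593 ≈ 7.154 mcg/mL.
Peak 7.2 mcg/mL vs MTC 9 mcg/mL: below toxic threshold.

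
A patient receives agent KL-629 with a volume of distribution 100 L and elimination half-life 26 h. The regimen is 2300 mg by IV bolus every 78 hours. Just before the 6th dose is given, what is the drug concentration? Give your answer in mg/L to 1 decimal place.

f = (1/2)^(τ/t½) = (1/2)^(78/26) ≈ 0.1250.
C₀ = D/Vd = 2300/100 ≈ 23.000 mg/L.
Before the 6th dose, 5 doses have been given. Superposition: Cmin = C₀·(f + f² + … + f^5).
≈ 23.000 × (0.1250 + 0.0156 + 0.0020 + 0.0002 + 0.0000) ≈ 23.000 × 0.1428 ≈ 3.284 mg/L.

3.3 mg/L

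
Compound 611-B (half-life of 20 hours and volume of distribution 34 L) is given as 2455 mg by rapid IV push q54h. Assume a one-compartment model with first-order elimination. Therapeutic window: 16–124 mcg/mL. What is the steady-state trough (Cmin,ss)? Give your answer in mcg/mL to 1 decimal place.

Over one 54-h interval, 54/20 ≈ 2.7 half-lives elapse, leaving f ≈ 0.1539 of each dose.
At steady state, accumulation factor R = 1/(1 − e^(−kτ)) ≈ 1.1819.
Each bolus raises the concentration by D/Vd = 2455/34 ≈ 72.206 mcg/mL.
Cmax,ss = C₀/(1 − f) ≈ 72.206/0.8461 ≈ 85.340 mcg/mL.
One interval later, Cmin,ss = Cmax,ss·e^(−kτ) ≈ 85.340 × 0.1539 ≈ 13.134 mcg/mL.
Trough 13.1 mcg/mL vs MEC 16 mcg/mL: subtherapeutic.

13.1 mcg/mL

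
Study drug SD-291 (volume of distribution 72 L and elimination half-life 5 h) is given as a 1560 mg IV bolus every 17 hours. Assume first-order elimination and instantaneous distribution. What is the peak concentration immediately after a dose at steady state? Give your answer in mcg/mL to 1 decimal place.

23.9 mcg/mL

k = ln2/t½ = ln2/5 ≈ 0.138629 h⁻¹; fraction remaining f = e^(−kτ) = e^(−0.138629×17) ≈ 0.0947.
At steady state, accumulation factor R = 1/(1 − e^(−kτ)) ≈ 1.1046.
Each bolus raises the concentration by D/Vd = 1560/72 ≈ 21.667 mcg/mL.
Steady-state peak Cmax,ss = C₀·R ≈ 21.667 × 1.1046 ≈ 23.933 mcg/mL.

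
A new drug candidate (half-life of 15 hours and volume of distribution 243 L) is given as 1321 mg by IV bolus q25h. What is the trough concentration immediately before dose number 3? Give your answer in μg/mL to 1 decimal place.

f = (1/2)^(τ/t½) = (1/2)^(25/15) ≈ 0.3150.
C₀ = D/Vd = 1321/243 ≈ 5.436 μg/mL.
Before the 3rd dose, 2 doses have been given. Superposition: Cmin = C₀·(f + f²).
≈ 5.436 × (0.3150 + 0.0992) ≈ 5.436 × 0.4142 ≈ 2.252 μg/mL.

2.3 μg/mL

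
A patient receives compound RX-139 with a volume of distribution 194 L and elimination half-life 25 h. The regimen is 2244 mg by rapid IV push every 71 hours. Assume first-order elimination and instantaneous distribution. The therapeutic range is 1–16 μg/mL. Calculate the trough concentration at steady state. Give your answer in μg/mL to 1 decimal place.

1.9 μg/mL

τ/t½ = 71/25 ≈ 2.84, so fraction remaining f = (1/2)^(71/25) ≈ 0.1397.
Accumulation ratio R = 1/(1 − f) ≈ 1/0.8603 ≈ 1.1624.
Each bolus raises the concentration by D/Vd = 2244/194 ≈ 11.567 μg/mL.
Cmax,ss = C₀/(1 − f) ≈ 11.567/0.8603 ≈ 13.445 μg/mL.
One interval later, Cmin,ss = Cmax,ss·e^(−kτ) ≈ 13.445 × 0.1397 ≈ 1.878 μg/mL.
Trough 1.9 μg/mL vs MEC 1 μg/mL: adequate.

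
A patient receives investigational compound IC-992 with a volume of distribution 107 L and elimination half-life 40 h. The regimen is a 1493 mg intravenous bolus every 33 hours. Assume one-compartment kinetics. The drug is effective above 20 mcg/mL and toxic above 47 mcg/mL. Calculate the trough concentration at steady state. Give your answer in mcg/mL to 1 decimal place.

18.1 mcg/mL

τ/t½ = 33/40 ≈ 0.825, so fraction remaining f = (1/2)^(33/40) ≈ 0.5645.
At steady state, accumulation factor R = 1/(1 − e^(−kτ)) ≈ 2.2962.
Single-dose peak C₀ = D/Vd = 1493/107 ≈ 13.953 mcg/mL.
Cmax,ss = C₀/(1 − f) ≈ 13.953/0.4355 ≈ 32.039 mcg/mL.
Steady-state trough Cmin,ss = Cmax,ss·f ≈ 32.039 × 0.5645 ≈ 18.086 mcg/mL.
Trough 18.1 mcg/mL vs MEC 20 mcg/mL: subtherapeutic.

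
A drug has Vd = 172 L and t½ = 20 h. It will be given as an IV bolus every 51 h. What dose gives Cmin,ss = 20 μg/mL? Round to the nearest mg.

τ/t½ = 51/20 ≈ 2.55, so f = (1/2)^(51/20) ≈ 0.170755.
Cmin,ss = (D/Vd)·f/(1−f), so D = Cmin,ss·Vd·(1−f)/f.
D = 20 × 172 × (1−f)/f ≈ 20 × 172 × 4.85634 ≈ 16705.81 mg.

16706 mg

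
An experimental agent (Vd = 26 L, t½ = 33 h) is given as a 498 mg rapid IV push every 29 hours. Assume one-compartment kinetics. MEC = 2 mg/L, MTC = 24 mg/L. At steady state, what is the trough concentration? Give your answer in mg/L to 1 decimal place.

τ/t½ = 29/33 ≈ 0.87879, so fraction remaining f = (1/2)^(29/33) ≈ 0.5438.
Accumulation ratio R = 1/(1 − f) ≈ 1/0.4562 ≈ 2.1920.
Single-dose peak C₀ = D/Vd = 498/26 ≈ 19.154 mg/L.
Steady-state peak Cmax,ss = C₀·R ≈ 19.154 × 2.1920 ≈ 41.986 mg/L.
One interval later, Cmin,ss = Cmax,ss·e^(−kτ) ≈ 41.986 × 0.5438 ≈ 22.832 mg/L.
Trough 22.8 mg/L vs MEC 2 mg/L: adequate.

22.8 mg/L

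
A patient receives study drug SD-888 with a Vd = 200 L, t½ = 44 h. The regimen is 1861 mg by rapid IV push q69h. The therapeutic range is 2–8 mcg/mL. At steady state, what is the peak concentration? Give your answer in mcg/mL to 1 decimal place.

14.0 mcg/mL

k = ln2/t½ = ln2/44 ≈ 0.015753 h⁻¹; fraction remaining f = e^(−kτ) = e^(−0.015753×69) ≈ 0.3372.
Accumulation ratio R = 1/(1 − f) ≈ 1/0.6628 ≈ 1.5088.
Single-dose peak C₀ = D/Vd = 1861/200 ≈ 9.305 mcg/mL.
Steady-state peak Cmax,ss = C₀·R ≈ 9.305 × 1.5088 ≈ 14.039 mcg/mL.
Peak 14.0 mcg/mL vs MTC 8 mcg/mL: exceeds toxic threshold.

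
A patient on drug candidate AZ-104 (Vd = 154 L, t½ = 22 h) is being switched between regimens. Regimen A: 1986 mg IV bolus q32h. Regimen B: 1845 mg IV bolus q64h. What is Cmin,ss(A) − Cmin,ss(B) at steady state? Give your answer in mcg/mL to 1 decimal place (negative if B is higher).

5.6 mcg/mL

Regimen A: f = (1/2)^(32/22) ≈ 0.3649; Cmin,ss = (1986/154)·f/(1−f) ≈ 7.410 mcg/mL.
Regimen B: f = (1/2)^(64/22) ≈ 0.1331; Cmin,ss = (1845/154)·f/(1−f) ≈ 1.839 mcg/mL.
Difference ≈ 7.410 − 1.839 ≈ 5.571 mcg/mL.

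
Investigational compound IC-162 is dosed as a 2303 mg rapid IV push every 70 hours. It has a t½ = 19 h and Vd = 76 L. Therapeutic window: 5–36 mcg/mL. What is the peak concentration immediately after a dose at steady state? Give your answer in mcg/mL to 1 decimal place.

32.9 mcg/mL

τ/t½ = 70/19 ≈ 3.6842, so fraction remaining f = (1/2)^(70/19) ≈ 0.0778.
At steady state, accumulation factor R = 1/(1 − e^(−kτ)) ≈ 1.0844.
Each bolus raises the concentration by D/Vd = 2303/76 ≈ 30.303 mcg/mL.
Steady-state peak Cmax,ss = C₀·R ≈ 30.303 × 1.0844 ≈ 32.861 mcg/mL.
Peak 32.9 mcg/mL vs MTC 36 mcg/mL: below toxic threshold.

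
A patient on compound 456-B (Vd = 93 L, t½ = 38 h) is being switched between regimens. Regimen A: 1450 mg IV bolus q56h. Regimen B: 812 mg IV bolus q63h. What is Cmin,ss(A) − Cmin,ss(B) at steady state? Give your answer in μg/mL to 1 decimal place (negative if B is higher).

Regimen A: f = (1/2)^(56/38) ≈ 0.3601; Cmin,ss = (1450/93)·f/(1−f) ≈ 8.774 μg/mL.
Regimen B: f = (1/2)^(63/38) ≈ 0.3169; Cmin,ss = (812/93)·f/(1−f) ≈ 4.051 μg/mL.
Difference ≈ 8.774 − 4.051 ≈ 4.723 μg/mL.

4.7 μg/mL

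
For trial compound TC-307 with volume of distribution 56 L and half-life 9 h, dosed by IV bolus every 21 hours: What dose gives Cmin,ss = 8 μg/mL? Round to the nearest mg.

1810 mg

τ/t½ = 21/9 ≈ 2.3333, so f = (1/2)^(21/9) ≈ 0.198425.
Cmin,ss = (D/Vd)·f/(1−f), so D = Cmin,ss·Vd·(1−f)/f.
D = 8 × 56 × (1−f)/f ≈ 8 × 56 × 4.03969 ≈ 1809.78 mg.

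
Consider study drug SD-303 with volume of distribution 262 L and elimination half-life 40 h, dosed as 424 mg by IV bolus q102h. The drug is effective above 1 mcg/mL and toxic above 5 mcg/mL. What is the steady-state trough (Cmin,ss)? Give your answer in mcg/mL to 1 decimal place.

0.3 mcg/mL

Over one 102-h interval, 102/40 ≈ 2.55 half-lives elapse, leaving f ≈ 0.1708 of each dose.
Accumulation ratio R = 1/(1 − f) ≈ 1/0.8292 ≈ 1.2060.
Each bolus raises the concentration by D/Vd = 424/262 ≈ 1.618 mcg/mL.
Cmax,ss = C₀/(1 − f) ≈ 1.618/0.8292 ≈ 1.951 mcg/mL.
Steady-state trough Cmin,ss = Cmax,ss·f ≈ 1.951 × 0.1708 ≈ 0.333 mcg/mL.
Trough 0.3 mcg/mL vs MEC 1 mcg/mL: subtherapeutic.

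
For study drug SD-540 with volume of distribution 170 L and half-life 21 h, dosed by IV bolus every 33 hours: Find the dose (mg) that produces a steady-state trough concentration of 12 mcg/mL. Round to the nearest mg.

4023 mg

τ/t½ = 33/21 ≈ 1.5714, so f = (1/2)^(33/21) ≈ 0.336475.
Cmin,ss = (D/Vd)·f/(1−f), so D = Cmin,ss·Vd·(1−f)/f.
D = 12 × 170 × (1−f)/f ≈ 12 × 170 × 1.97199 ≈ 4022.86 mg.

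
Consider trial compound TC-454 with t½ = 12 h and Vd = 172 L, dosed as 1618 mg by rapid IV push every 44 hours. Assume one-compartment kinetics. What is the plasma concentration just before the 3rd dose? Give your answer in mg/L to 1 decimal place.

0.8 mg/L

f = (1/2)^(τ/t½) = (1/2)^(44/12) ≈ 0.0787.
C₀ = D/Vd = 1618/172 ≈ 9.407 mg/L.
Before the 3rd dose, 2 doses have been given. Superposition: Cmin = C₀·(f + f²).
≈ 9.407 × (0.0787 + 0.0062) ≈ 9.407 × 0.0849 ≈ 0.799 mg/L.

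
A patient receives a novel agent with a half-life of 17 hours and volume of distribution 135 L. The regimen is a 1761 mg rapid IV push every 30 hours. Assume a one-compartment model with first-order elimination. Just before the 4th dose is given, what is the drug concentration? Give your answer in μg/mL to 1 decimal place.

f = (1/2)^(τ/t½) = (1/2)^(30/17) ≈ 0.2943.
C₀ = D/Vd = 1761/135 ≈ 13.044 μg/mL.
Before the 4th dose, 3 doses have been given. Superposition: Cmin = C₀·(f + f² + … + f^3).
≈ 13.044 × (0.2943 + 0.0866 + 0.0255) ≈ 13.044 × 0.4064 ≈ 5.301 μg/mL.

5.3 μg/mL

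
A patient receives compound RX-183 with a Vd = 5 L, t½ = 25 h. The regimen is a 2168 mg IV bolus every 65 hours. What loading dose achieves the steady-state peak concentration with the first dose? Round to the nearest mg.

2596 mg

f = (1/2)^(65/25) ≈ 0.164938; accumulation ratio R = 1/(1−f) ≈ 1.19752.
Loading dose to hit Cmax,ss on first dose: D_load = D_maint·R ≈ 2168 × 1.19752 ≈ 2596.22 mg.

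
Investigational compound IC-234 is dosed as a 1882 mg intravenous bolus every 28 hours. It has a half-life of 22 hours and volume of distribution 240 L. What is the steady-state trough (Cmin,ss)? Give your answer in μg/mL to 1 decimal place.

Over one 28-h interval, 28/22 ≈ 1.2727 half-lives elapse, leaving f ≈ 0.4139 of each dose.
Each bolus raises the concentration by D/Vd = 1882/240 ≈ 7.842 μg/mL.
Steady-state trough Cmin,ss = C₀·f/(1−f) ≈ 7.842 × 0.4139/0.5861 ≈ 5.538 μg/mL.

5.5 μg/mL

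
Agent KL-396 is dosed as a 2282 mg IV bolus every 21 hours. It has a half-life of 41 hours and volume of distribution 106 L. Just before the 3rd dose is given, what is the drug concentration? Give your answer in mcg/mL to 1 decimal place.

25.7 mcg/mL

f = (1/2)^(τ/t½) = (1/2)^(21/41) ≈ 0.7012.
C₀ = D/Vd = 2282/106 ≈ 21.528 mcg/mL.
Before the 3rd dose, 2 doses have been given. Superposition: Cmin = C₀·(f + f²).
≈ 21.528 × (0.7012 + 0.4917) ≈ 21.528 × 1.1929 ≈ 25.681 mcg/mL.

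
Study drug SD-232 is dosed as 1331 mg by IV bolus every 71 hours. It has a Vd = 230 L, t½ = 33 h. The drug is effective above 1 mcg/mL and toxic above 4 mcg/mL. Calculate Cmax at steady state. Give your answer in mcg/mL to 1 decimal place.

7.5 mcg/mL

Over one 71-h interval, 71/33 ≈ 2.1515 half-lives elapse, leaving f ≈ 0.2251 of each dose.
Accumulation ratio R = 1/(1 − f) ≈ 1/0.7749 ≈ 1.2905.
Each bolus raises the concentration by D/Vd = 1331/230 ≈ 5.787 mcg/mL.
Cmax,ss = C₀/(1 − f) ≈ 5.787/0.7749 ≈ 7.468 mcg/mL.
Peak 7.5 mcg/mL vs MTC 4 mcg/mL: exceeds toxic threshold.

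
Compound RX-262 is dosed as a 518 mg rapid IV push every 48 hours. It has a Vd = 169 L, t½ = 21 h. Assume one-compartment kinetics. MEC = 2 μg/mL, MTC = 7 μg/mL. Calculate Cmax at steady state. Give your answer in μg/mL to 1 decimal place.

3.9 μg/mL

τ/t½ = 48/21 ≈ 2.2857, so fraction remaining f = (1/2)^(48/21) ≈ 0.2051.
At steady state, accumulation factor R = 1/(1 − e^(−kτ)) ≈ 1.2580.
Single-dose peak C₀ = D/Vd = 518/169 ≈ 3.065 μg/mL.
Cmax,ss = C₀/(1 − f) ≈ 3.065/0.7949 ≈ 3.856 μg/mL.
Peak 3.9 μg/mL vs MTC 7 μg/mL: below toxic threshold.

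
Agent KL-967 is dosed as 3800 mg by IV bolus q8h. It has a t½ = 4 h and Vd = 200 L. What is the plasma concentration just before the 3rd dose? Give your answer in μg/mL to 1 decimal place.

5.9 μg/mL

f = (1/2)^(τ/t½) = (1/2)^(8/4) ≈ 0.2500.
C₀ = D/Vd = 3800/200 ≈ 19.000 μg/mL.
Before the 3rd dose, 2 doses have been given. Superposition: Cmin = C₀·(f + f²).
≈ 19.000 × (0.2500 + 0.0625) ≈ 19.000 × 0.3125 ≈ 5.938 μg/mL.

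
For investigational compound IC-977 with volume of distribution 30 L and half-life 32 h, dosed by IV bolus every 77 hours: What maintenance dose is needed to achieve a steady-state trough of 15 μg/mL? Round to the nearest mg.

1935 mg

τ/t½ = 77/32 ≈ 2.4062, so f = (1/2)^(77/32) ≈ 0.188646.
Cmin,ss = (D/Vd)·f/(1−f), so D = Cmin,ss·Vd·(1−f)/f.
D = 15 × 30 × (1−f)/f ≈ 15 × 30 × 4.30093 ≈ 1935.42 mg.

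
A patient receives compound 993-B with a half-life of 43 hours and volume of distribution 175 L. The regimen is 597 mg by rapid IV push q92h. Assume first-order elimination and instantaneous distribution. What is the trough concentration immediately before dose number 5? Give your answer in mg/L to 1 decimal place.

1.0 mg/L

f = (1/2)^(τ/t½) = (1/2)^(92/43) ≈ 0.2270.
C₀ = D/Vd = 597/175 ≈ 3.411 mg/L.
Before the 5th dose, 4 doses have been given. Superposition: Cmin = C₀·(f + f² + … + f^4).
≈ 3.411 × (0.2270 + 0.0515 + 0.0117 + 0.0027) ≈ 3.411 × 0.2929 ≈ 0.999 mg/L.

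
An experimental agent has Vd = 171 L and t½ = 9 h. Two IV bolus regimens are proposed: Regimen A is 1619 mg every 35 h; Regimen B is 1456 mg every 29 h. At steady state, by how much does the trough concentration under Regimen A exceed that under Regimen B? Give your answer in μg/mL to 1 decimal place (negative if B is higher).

Regimen A: f = (1/2)^(35/9) ≈ 0.0675; Cmin,ss = (1619/171)·f/(1−f) ≈ 0.685 μg/mL.
Regimen B: f = (1/2)^(29/9) ≈ 0.1072; Cmin,ss = (1456/171)·f/(1−f) ≈ 1.022 μg/mL.
Difference ≈ 0.685 − 1.022 ≈ -0.337 μg/mL.

-0.3 μg/mL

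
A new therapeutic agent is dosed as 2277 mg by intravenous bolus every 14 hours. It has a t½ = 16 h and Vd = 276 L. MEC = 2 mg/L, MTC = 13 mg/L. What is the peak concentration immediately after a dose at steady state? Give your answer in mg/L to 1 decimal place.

18.1 mg/L

Over one 14-h interval, 14/16 ≈ 0.875 half-lives elapse, leaving f ≈ 0.5453 of each dose.
At steady state, accumulation factor R = 1/(1 − e^(−kτ)) ≈ 2.1993.
Each bolus raises the concentration by D/Vd = 2277/276 ≈ 8.250 mg/L.
Steady-state peak Cmax,ss = C₀·R ≈ 8.250 × 2.1993 ≈ 18.144 mg/L.
Peak 18.1 mg/L vs MTC 13 mg/L: exceeds toxic threshold.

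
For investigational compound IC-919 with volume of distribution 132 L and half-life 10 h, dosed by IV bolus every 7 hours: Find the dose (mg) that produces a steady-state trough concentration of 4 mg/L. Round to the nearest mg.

τ/t½ = 7/10 ≈ 0.7, so f = (1/2)^(7/10) ≈ 0.615572.
Cmin,ss = (D/Vd)·f/(1−f), so D = Cmin,ss·Vd·(1−f)/f.
D = 4 × 132 × (1−f)/f ≈ 4 × 132 × 0.62451 ≈ 329.74 mg.

330 mg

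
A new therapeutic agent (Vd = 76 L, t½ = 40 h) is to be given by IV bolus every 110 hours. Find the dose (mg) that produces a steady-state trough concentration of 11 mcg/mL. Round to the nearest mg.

4788 mg

τ/t½ = 110/40 ≈ 2.75, so f = (1/2)^(110/40) ≈ 0.148651.
Cmin,ss = (D/Vd)·f/(1−f), so D = Cmin,ss·Vd·(1−f)/f.
D = 11 × 76 × (1−f)/f ≈ 11 × 76 × 5.72717 ≈ 4787.91 mg.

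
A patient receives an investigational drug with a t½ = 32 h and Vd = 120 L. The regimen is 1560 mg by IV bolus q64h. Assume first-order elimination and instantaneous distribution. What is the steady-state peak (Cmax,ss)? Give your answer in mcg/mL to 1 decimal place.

τ = 64 h = 2 half-lives, so f = (1/2)^2 = 0.25.
Accumulation ratio R = 1/(1 − f) = 1/0.75 = 4/3.
Single-dose peak C₀ = D/Vd = 1560/120 = 13 mcg/mL.
Steady-state peak Cmax,ss = C₀·R = 13 × 4/3 ≈ 17.333 mcg/mL.

17.3 mcg/mL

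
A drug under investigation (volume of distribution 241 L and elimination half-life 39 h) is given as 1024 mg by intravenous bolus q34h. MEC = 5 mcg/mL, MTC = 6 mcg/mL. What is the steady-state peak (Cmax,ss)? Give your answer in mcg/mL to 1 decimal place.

k = ln2/t½ = ln2/39 ≈ 0.017773 h⁻¹; fraction remaining f = e^(−kτ) = e^(−0.017773×34) ≈ 0.5465.
At steady state, accumulation factor R = 1/(1 − e^(−kτ)) ≈ 2.2051.
Each bolus raises the concentration by D/Vd = 1024/241 ≈ 4.249 mcg/mL.
Steady-state peak Cmax,ss = C₀·R ≈ 4.249 × 2.2051 ≈ 9.369 mcg/mL.
Peak 9.4 mcg/mL vs MTC 6 mcg/mL: exceeds toxic threshold.

9.4 mcg/mL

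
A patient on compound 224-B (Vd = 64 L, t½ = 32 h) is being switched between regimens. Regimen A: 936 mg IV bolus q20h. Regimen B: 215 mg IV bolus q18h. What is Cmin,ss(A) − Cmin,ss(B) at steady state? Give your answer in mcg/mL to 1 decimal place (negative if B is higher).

Regimen A: f = (1/2)^(20/32) ≈ 0.6484; Cmin,ss = (936/64)·f/(1−f) ≈ 26.971 mcg/mL.
Regimen B: f = (1/2)^(18/32) ≈ 0.6771; Cmin,ss = (215/64)·f/(1−f) ≈ 7.044 mcg/mL.
Difference ≈ 26.971 − 7.044 ≈ 19.927 mcg/mL.

19.9 mcg/mL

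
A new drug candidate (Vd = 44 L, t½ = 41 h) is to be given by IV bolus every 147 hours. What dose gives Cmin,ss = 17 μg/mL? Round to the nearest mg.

τ/t½ = 147/41 ≈ 3.5854, so f = (1/2)^(147/41) ≈ 0.083310.
Cmin,ss = (D/Vd)·f/(1−f), so D = Cmin,ss·Vd·(1−f)/f.
D = 17 × 44 × (1−f)/f ≈ 17 × 44 × 11.00336 ≈ 8230.51 mg.

8231 mg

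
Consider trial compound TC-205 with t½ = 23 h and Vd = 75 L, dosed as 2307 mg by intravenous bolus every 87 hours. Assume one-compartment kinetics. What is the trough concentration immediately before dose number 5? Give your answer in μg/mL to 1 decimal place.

2.4 μg/mL

f = (1/2)^(τ/t½) = (1/2)^(87/23) ≈ 0.0727.
C₀ = D/Vd = 2307/75 ≈ 30.760 μg/mL.
Before the 5th dose, 4 doses have been given. Superposition: Cmin = C₀·(f + f² + … + f^4).
≈ 30.760 × (0.0727 + 0.0053 + 0.0004 + 0.0000) ≈ 30.760 × 0.0784 ≈ 2.412 μg/mL.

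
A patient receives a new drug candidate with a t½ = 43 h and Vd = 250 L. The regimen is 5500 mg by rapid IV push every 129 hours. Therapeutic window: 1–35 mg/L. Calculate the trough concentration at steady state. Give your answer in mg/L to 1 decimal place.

The dosing interval is 3 half-lives, so f = 2^(−3) = 0.125.
At steady state, R = 1/(1 − 0.125) = 8/7.
Single-dose peak C₀ = D/Vd = 5500/250 = 22 mg/L.
Steady-state peak Cmax,ss = C₀·R = 22 × 8/7 ≈ 25.143 mg/L.
Steady-state trough Cmin,ss = Cmax,ss·f ≈ 25.143 × 0.125 ≈ 3.143 mg/L.
Trough 3.1 mg/L vs MEC 1 mg/L: adequate.

3.1 mg/L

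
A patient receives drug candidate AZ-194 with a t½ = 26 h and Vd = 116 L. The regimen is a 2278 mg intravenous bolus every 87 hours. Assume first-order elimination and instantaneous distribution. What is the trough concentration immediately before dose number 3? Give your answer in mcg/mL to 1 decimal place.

2.1 mcg/mL

f = (1/2)^(τ/t½) = (1/2)^(87/26) ≈ 0.0983.
C₀ = D/Vd = 2278/116 ≈ 19.638 mcg/mL.
Before the 3rd dose, 2 doses have been given. Superposition: Cmin = C₀·(f + f²).
≈ 19.638 × (0.0983 + 0.0097) ≈ 19.638 × 0.1080 ≈ 2.121 mcg/mL.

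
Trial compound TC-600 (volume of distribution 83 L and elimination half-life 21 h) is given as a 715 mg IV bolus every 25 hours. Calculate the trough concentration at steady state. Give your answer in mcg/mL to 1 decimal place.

6.7 mcg/mL

k = ln2/t½ = ln2/21 ≈ 0.033007 h⁻¹; fraction remaining f = e^(−kτ) = e^(−0.033007×25) ≈ 0.4382.
Each bolus raises the concentration by D/Vd = 715/83 ≈ 8.614 mcg/mL.
Steady-state trough Cmin,ss = C₀·f/(1−f) ≈ 8.614 × 0.4382/0.5618 ≈ 6.719 mcg/mL.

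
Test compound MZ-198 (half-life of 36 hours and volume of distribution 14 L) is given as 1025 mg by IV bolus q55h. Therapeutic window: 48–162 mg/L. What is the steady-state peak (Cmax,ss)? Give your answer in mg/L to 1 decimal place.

112.1 mg/L

k = ln2/t½ = ln2/36 ≈ 0.019254 h⁻¹; fraction remaining f = e^(−kτ) = e^(−0.019254×55) ≈ 0.3468.
Accumulation ratio R = 1/(1 − f) ≈ 1/0.6532 ≈ 1.5309.
Single-dose peak C₀ = D/Vd = 1025/14 ≈ 73.214 mg/L.
Steady-state peak Cmax,ss = C₀·R ≈ 73.214 × 1.5309 ≈ 112.083 mg/L.
Peak 112.1 mg/L vs MTC 162 mg/L: below toxic threshold.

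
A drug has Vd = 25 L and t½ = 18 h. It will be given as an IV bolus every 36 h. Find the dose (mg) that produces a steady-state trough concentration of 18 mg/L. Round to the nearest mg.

1350 mg

τ/t½ = 36/18 ≈ 2, so f = (1/2)^(36/18) ≈ 0.250000.
Cmin,ss = (D/Vd)·f/(1−f), so D = Cmin,ss·Vd·(1−f)/f.
D = 18 × 25 × (1−f)/f ≈ 18 × 25 × 3.00000 ≈ 1350.00 mg.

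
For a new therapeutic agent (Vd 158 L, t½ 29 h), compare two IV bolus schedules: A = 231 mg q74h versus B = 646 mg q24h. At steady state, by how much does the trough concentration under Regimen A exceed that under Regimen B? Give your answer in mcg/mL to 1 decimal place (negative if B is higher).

-5.0 mcg/mL

Regimen A: f = (1/2)^(74/29) ≈ 0.1706; Cmin,ss = (231/158)·f/(1−f) ≈ 0.301 mcg/mL.
Regimen B: f = (1/2)^(24/29) ≈ 0.5635; Cmin,ss = (646/158)·f/(1−f) ≈ 5.278 mcg/mL.
Difference ≈ 0.301 − 5.278 ≈ -4.977 mcg/mL.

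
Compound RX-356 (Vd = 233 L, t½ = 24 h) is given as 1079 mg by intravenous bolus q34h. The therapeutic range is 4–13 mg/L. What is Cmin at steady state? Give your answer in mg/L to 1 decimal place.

k = ln2/t½ = ln2/24 ≈ 0.028881 h⁻¹; fraction remaining f = e^(−kτ) = e^(−0.028881×34) ≈ 0.3746.
Single-dose peak C₀ = D/Vd = 1079/233 ≈ 4.631 mg/L.
Steady-state trough Cmin,ss = C₀·f/(1−f) ≈ 4.631 × 0.3746/0.6254 ≈ 2.774 mg/L.
Trough 2.8 mg/L vs MEC 4 mg/L: subtherapeutic.

2.8 mg/L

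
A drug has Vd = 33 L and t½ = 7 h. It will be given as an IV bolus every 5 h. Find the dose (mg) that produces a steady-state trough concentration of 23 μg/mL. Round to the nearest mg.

τ/t½ = 5/7 ≈ 0.71429, so f = (1/2)^(5/7) ≈ 0.609507.
Cmin,ss = (D/Vd)·f/(1−f), so D = Cmin,ss·Vd·(1−f)/f.
D = 23 × 33 × (1−f)/f ≈ 23 × 33 × 0.64067 ≈ 486.27 mg.

486 mg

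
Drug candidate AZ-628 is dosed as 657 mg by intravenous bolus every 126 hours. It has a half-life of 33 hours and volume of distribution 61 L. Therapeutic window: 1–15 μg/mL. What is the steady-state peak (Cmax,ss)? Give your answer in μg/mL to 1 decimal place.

Over one 126-h interval, 126/33 ≈ 3.8182 half-lives elapse, leaving f ≈ 0.0709 of each dose.
Accumulation ratio R = 1/(1 − f) ≈ 1/0.9291 ≈ 1.0763.
Each bolus raises the concentration by D/Vd = 657/61 ≈ 10.770 μg/mL.
Cmax,ss = C₀/(1 − f) ≈ 10.770/0.9291 ≈ 11.592 μg/mL.
Peak 11.6 μg/mL vs MTC 15 μg/mL: below toxic threshold.

11.6 μg/mL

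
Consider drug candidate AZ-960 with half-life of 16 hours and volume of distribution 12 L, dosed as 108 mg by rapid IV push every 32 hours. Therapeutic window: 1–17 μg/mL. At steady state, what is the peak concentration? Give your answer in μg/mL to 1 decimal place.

12.0 μg/mL

The dosing interval is 2 half-lives, so f = 2^(−2) = 0.25.
At steady state, R = 1/(1 − 0.25) = 4/3.
Single-dose peak C₀ = D/Vd = 108/12 = 9 μg/mL.
Steady-state peak Cmax,ss = C₀·R = 9 × 4/3 ≈ 12.000 μg/mL.
Peak 12.0 μg/mL vs MTC 17 μg/mL: below toxic threshold.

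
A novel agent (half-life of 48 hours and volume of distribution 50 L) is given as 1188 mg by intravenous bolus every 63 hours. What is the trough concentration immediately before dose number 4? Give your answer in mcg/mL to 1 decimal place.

f = (1/2)^(τ/t½) = (1/2)^(63/48) ≈ 0.4026.
C₀ = D/Vd = 1188/50 ≈ 23.760 mcg/mL.
Before the 4th dose, 3 doses have been given. Superposition: Cmin = C₀·(f + f² + … + f^3).
≈ 23.760 × (0.4026 + 0.1621 + 0.0653) ≈ 23.760 × 0.6300 ≈ 14.969 mcg/mL.

15.0 mcg/mL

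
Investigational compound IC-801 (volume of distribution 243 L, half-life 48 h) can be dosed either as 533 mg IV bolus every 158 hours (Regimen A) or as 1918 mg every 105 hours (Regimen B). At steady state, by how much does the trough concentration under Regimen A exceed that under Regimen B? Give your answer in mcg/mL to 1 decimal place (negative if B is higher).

Regimen A: f = (1/2)^(158/48) ≈ 0.1021; Cmin,ss = (533/243)·f/(1−f) ≈ 0.249 mcg/mL.
Regimen B: f = (1/2)^(105/48) ≈ 0.2195; Cmin,ss = (1918/243)·f/(1−f) ≈ 2.220 mcg/mL.
Difference ≈ 0.249 − 2.220 ≈ -1.971 mcg/mL.

-2.0 mcg/mL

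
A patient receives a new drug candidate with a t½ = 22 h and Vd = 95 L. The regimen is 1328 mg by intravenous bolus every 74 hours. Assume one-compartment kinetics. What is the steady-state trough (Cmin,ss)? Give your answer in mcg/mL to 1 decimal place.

τ/t½ = 74/22 ≈ 3.3636, so fraction remaining f = (1/2)^(74/22) ≈ 0.0972.
Each bolus raises the concentration by D/Vd = 1328/95 ≈ 13.979 mcg/mL.
Steady-state trough Cmin,ss = C₀·f/(1−f) ≈ 13.979 × 0.0972/0.9028 ≈ 1.505 mcg/mL.

1.5 mcg/mL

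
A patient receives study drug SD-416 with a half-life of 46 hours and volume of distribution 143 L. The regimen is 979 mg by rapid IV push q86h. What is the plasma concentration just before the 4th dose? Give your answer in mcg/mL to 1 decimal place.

2.5 mcg/mL

f = (1/2)^(τ/t½) = (1/2)^(86/46) ≈ 0.2737.
C₀ = D/Vd = 979/143 ≈ 6.846 mcg/mL.
Before the 4th dose, 3 doses have been given. Superposition: Cmin = C₀·(f + f² + … + f^3).
≈ 6.846 × (0.2737 + 0.0749 + 0.0205) ≈ 6.846 × 0.3691 ≈ 2.527 mcg/mL.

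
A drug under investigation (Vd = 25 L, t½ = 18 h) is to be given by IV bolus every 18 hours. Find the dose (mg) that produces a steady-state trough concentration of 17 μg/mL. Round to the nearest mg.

τ/t½ = 18/18 ≈ 1, so f = (1/2)^(18/18) ≈ 0.500000.
Cmin,ss = (D/Vd)·f/(1−f), so D = Cmin,ss·Vd·(1−f)/f.
D = 17 × 25 × (1−f)/f ≈ 17 × 25 × 1.00000 ≈ 425.00 mg.

425 mg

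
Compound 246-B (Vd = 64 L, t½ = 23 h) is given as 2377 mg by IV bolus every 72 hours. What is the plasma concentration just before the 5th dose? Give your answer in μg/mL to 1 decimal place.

4.8 μg/mL

f = (1/2)^(τ/t½) = (1/2)^(72/23) ≈ 0.1142.
C₀ = D/Vd = 2377/64 ≈ 37.141 μg/mL.
Before the 5th dose, 4 doses have been given. Superposition: Cmin = C₀·(f + f² + … + f^4).
≈ 37.141 × (0.1142 + 0.0130 + 0.0015 + 0.0002) ≈ 37.141 × 0.1289 ≈ 4.787 μg/mL.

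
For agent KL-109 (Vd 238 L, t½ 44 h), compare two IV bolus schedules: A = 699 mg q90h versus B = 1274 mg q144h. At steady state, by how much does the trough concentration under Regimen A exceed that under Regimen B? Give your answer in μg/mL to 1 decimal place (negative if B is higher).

0.3 μg/mL

Regimen A: f = (1/2)^(90/44) ≈ 0.2422; Cmin,ss = (699/238)·f/(1−f) ≈ 0.939 μg/mL.
Regimen B: f = (1/2)^(144/44) ≈ 0.1035; Cmin,ss = (1274/238)·f/(1−f) ≈ 0.618 μg/mL.
Difference ≈ 0.939 − 0.618 ≈ 0.321 μg/mL.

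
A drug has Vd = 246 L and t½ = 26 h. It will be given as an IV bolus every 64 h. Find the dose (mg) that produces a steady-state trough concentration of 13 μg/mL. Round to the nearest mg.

τ/t½ = 64/26 ≈ 2.4615, so f = (1/2)^(64/26) ≈ 0.181553.
Cmin,ss = (D/Vd)·f/(1−f), so D = Cmin,ss·Vd·(1−f)/f.
D = 13 × 246 × (1−f)/f ≈ 13 × 246 × 4.50803 ≈ 14416.68 mg.

14417 mg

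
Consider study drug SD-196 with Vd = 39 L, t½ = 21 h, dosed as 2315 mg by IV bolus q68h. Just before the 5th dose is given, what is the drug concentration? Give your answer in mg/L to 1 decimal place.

f = (1/2)^(τ/t½) = (1/2)^(68/21) ≈ 0.1060.
C₀ = D/Vd = 2315/39 ≈ 59.359 mg/L.
Before the 5th dose, 4 doses have been given. Superposition: Cmin = C₀·(f + f² + … + f^4).
≈ 59.359 × (0.1060 + 0.0112 + 0.0012 + 0.0001) ≈ 59.359 × 0.1185 ≈ 7.034 mg/L.

7.0 mg/L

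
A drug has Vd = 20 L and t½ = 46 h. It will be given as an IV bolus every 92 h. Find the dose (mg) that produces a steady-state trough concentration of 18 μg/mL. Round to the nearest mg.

τ/t½ = 92/46 ≈ 2, so f = (1/2)^(92/46) ≈ 0.250000.
Cmin,ss = (D/Vd)·f/(1−f), so D = Cmin,ss·Vd·(1−f)/f.
D = 18 × 20 × (1−f)/f ≈ 18 × 20 × 3.00000 ≈ 1080.00 mg.

1080 mg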